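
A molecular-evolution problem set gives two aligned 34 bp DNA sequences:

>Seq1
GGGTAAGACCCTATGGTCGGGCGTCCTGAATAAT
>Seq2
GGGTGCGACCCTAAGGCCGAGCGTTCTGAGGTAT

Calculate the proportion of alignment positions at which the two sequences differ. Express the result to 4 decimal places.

0.2647

The sequences differ at positions 5 (A/G), 6 (A/C), 14 (T/A), 17 (T/C), 20 (G/A), 25 (C/T), 30 (A/G), 31 (T/G), 32 (A/T).
There are 9 differences over 34 sites, so p = 9/34 = 0.2647.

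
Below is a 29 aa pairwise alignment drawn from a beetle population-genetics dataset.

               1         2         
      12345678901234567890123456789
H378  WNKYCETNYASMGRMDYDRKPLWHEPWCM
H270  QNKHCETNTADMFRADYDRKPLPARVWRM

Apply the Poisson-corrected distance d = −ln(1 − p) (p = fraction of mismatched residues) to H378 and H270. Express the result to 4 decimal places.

0.4769

The sequences differ at positions 1 (W/Q), 4 (Y/H), 9 (Y/T), 11 (S/D), 13 (G/F), 15 (M/A), 23 (W/P), 24 (H/A), 25 (E/R), 26 (P/V), 28 (C/R).
p = 11/29 = 0.379310.
d = −ln(1 − 0.379310) = −ln(0.620690) = 0.4769.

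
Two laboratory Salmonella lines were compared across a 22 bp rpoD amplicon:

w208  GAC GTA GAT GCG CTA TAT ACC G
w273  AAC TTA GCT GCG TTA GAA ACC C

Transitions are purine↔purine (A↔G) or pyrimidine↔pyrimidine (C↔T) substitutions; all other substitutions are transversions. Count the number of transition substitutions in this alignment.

2

The sequences differ at positions 1 (G/A, transition), 4 (G/T, transversion), 8 (A/C, transversion), 13 (C/T, transition), 16 (T/G, transversion), 18 (T/A, transversion), 22 (G/C, transversion).
Of the 7 differences, 2 transitions and 5 transversions, so the answer is 2.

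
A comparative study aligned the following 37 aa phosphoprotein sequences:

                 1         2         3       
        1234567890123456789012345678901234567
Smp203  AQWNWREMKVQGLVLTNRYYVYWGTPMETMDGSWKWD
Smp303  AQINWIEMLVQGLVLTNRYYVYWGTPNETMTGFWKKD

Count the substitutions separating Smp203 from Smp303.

Mismatches occur at site 3 (W↔I), site 6 (R↔I), site 9 (K↔L), site 27 (M↔N), site 31 (D↔T), site 33 (S↔F), site 36 (W↔K).
That gives 7 mismatches out of 37 aligned sites, so the Hamming distance is 7.

7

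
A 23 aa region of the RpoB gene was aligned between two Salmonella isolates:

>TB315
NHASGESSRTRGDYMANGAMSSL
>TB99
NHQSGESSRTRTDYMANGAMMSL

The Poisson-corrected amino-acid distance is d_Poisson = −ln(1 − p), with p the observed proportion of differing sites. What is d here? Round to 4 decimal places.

Differing sites — 3:A/Q; 12:G/T; 21:S/M.
p = 3/23 = 0.130435.
d = −ln(1 − 0.130435) = −ln(0.869565) = 0.1398.

0.1398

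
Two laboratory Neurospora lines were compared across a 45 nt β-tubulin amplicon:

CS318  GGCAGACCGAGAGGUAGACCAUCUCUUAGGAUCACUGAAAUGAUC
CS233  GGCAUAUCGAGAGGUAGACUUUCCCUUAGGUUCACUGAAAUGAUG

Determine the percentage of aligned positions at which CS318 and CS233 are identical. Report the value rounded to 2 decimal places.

The sequences differ at positions 5 (G/U), 7 (C/U), 20 (C/U), 21 (A/U), 24 (U/C), 31 (A/U), 45 (C/G).
38 of the 45 sites match, so the percent identity is 38/45 × 100 = 84.44%.

84.44%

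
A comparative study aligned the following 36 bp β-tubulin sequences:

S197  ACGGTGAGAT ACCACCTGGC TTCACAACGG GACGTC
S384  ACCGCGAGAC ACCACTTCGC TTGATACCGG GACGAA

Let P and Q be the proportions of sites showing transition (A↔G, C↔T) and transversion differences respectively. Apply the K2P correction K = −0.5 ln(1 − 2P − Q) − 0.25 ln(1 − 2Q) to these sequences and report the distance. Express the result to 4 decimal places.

The sequences differ at positions 3 (G/C, transversion), 5 (T/C, transition), 10 (T/C, transition), 16 (C/T, transition), 18 (G/C, transversion), 23 (C/G, transversion), 25 (C/T, transition), 27 (A/C, transversion), 35 (T/A, transversion), 36 (C/A, transversion).
Of the 10 differences, 4 transitions and 6 transversions over 36 sites: P = 4/36 = 0.111111, Q = 6/36 = 0.166667.
d = −0.5·ln(0.611111) − 0.25·ln(0.666666) = −0.5·(-0.492477) − 0.25·(-0.405466) = 0.3476.

0.3476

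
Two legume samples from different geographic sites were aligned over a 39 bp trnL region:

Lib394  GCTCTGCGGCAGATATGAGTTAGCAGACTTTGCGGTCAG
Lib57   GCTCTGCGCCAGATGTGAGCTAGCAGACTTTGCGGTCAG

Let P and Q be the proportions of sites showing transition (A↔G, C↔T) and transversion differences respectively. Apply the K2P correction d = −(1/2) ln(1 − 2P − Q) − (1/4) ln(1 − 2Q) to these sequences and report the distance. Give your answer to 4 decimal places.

0.0818

The sequences differ at positions 9 (G/C, transversion), 15 (A/G, transition), 20 (T/C, transition).
Of the 3 differences, 2 transitions and 1 transversion over 39 sites: P = 2/39 = 0.051282, Q = 1/39 = 0.025641.
d = −0.5·ln(0.871795) − 0.25·ln(0.948718) = −0.5·(-0.137201) − 0.25·(-0.052644) = 0.0818.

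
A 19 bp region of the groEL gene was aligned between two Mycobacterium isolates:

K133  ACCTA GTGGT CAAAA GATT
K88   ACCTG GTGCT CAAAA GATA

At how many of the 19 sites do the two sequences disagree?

3

Differing sites — 5:A/G; 9:G/C; 19:T/A.
That gives 3 mismatches out of 19 aligned sites, so the Hamming distance is 3.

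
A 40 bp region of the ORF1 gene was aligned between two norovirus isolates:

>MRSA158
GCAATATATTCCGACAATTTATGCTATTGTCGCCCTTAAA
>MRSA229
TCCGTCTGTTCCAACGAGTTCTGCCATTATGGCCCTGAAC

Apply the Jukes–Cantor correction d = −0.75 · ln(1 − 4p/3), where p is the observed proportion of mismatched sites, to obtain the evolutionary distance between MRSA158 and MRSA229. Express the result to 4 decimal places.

0.4715

Mismatches occur at site 1 (G→T), site 3 (A→C), site 4 (A→G), site 6 (A→C), site 8 (A→G), site 13 (G→A), site 16 (A→G), site 18 (T→G), site 21 (A→C), site 25 (T→C), site 29 (G→A), site 31 (C→G), site 37 (T→G), site 40 (A→C).
p = 14/40 = 0.350000.
d = −0.75 · ln(1 − (4/3)·0.350000) = −0.75 · ln(0.533333) = −0.75 · (-0.628609) = 0.4715.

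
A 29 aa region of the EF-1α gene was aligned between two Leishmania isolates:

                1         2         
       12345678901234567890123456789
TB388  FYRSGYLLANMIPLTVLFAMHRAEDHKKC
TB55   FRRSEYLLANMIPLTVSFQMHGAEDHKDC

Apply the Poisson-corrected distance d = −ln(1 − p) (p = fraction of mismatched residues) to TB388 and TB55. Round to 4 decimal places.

0.2318

The sequences differ at positions 2 (Y/R), 5 (G/E), 17 (L/S), 19 (A/Q), 22 (R/G), 28 (K/D).
p = 6/29 = 0.206897.
d = −ln(1 − 0.206897) = −ln(0.793103) = 0.2318.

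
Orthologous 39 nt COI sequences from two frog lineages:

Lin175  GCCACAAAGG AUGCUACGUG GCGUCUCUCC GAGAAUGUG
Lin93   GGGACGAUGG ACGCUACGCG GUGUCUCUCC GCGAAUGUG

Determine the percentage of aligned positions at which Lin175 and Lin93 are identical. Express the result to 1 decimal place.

Mismatches occur at site 2 (C↔G), site 3 (C↔G), site 6 (A↔G), site 8 (A↔U), site 12 (U↔C), site 19 (U↔C), site 22 (C↔U), site 32 (A↔C).
31 of the 39 sites match, so the percent identity is 31/39 × 100 = 79.5%.

79.5%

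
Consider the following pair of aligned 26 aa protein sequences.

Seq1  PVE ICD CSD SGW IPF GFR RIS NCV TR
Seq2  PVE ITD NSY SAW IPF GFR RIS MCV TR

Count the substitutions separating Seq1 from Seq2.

Differing sites — 5:C/T; 7:C/N; 9:D/Y; 11:G/A; 22:N/M.
That gives 5 mismatches out of 26 aligned sites, so the Hamming distance is 5.

5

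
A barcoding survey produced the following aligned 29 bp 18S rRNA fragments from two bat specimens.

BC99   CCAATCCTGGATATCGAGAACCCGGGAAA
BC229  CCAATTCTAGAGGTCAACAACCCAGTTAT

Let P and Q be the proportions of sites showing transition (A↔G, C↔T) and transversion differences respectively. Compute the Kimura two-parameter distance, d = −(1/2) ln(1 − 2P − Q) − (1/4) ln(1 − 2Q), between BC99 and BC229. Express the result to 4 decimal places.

0.4698

Mismatches occur at site 6 (C/T, transition), site 9 (G/A, transition), site 12 (T/G, transversion), site 13 (A/G, transition), site 16 (G/A, transition), site 18 (G/C, transversion), site 24 (G/A, transition), site 26 (G/T, transversion), site 27 (A/T, transversion), site 29 (A/T, transversion).
Of the 10 differences, 5 transitions and 5 transversions over 29 sites: P = 5/29 = 0.172414, Q = 5/29 = 0.172414.
d = −0.5·ln(0.482758) − 0.25·ln(0.655172) = −0.5·(-0.728240) − 0.25·(-0.422857) = 0.4698.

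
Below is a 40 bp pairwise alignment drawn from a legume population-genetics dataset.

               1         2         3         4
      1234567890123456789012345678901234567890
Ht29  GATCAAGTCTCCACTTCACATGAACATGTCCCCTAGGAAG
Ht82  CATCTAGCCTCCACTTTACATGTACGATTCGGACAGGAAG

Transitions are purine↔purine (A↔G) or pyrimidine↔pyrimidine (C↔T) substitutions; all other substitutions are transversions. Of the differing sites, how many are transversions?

8

The sequences differ at positions 1 (G/C, transversion), 5 (A/T, transversion), 8 (T/C, transition), 17 (C/T, transition), 23 (A/T, transversion), 26 (A/G, transition), 27 (T/A, transversion), 28 (G/T, transversion), 31 (C/G, transversion), 32 (C/G, transversion), 33 (C/A, transversion), 34 (T/C, transition).
Of the 12 differences, 4 transitions and 8 transversions, so the answer is 8.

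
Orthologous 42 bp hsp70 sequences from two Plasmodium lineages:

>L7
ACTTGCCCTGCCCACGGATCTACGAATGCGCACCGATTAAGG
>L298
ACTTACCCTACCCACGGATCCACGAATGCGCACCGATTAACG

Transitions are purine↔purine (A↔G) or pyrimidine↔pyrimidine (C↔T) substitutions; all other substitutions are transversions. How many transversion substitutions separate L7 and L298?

The sequences differ at positions 5 (G/A, transition), 10 (G/A, transition), 21 (T/C, transition), 41 (G/C, transversion).
Of the 4 differences, 3 transitions and 1 transversion, so the answer is 1.

1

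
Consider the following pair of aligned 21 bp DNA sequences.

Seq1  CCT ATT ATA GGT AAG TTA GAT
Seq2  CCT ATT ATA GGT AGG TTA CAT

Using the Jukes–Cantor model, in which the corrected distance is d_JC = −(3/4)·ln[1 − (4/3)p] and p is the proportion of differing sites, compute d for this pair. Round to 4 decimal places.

0.1019

Differing sites — 14:A/G; 19:G/C.
p = 2/21 = 0.095238.
d = −0.75 · ln(1 − (4/3)·0.095238) = −0.75 · ln(0.873016) = −0.75 · (-0.135801) = 0.1019.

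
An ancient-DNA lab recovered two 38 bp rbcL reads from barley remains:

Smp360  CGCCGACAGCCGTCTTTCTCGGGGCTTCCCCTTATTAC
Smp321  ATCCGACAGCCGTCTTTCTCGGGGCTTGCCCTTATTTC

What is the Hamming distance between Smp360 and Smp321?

4

Differing sites — 1:C/A; 2:G/T; 28:C/G; 37:A/T.
That gives 4 mismatches out of 38 aligned sites, so the Hamming distance is 4.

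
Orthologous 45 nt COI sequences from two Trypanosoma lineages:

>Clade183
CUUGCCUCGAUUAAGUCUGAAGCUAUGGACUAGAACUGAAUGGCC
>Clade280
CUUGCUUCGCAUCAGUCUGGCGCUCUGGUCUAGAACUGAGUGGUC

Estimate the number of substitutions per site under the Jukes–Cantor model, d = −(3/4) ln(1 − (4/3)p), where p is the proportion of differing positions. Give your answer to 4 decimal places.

Mismatches occur at site 6 (C/U), site 10 (A/C), site 11 (U/A), site 13 (A/C), site 20 (A/G), site 21 (A/C), site 25 (A/C), site 29 (A/U), site 40 (A/G), site 44 (C/U).
p = 10/45 = 0.222222.
d = −0.75 · ln(1 − (4/3)·0.222222) = −0.75 · ln(0.703704) = −0.75 · (-0.351397) = 0.2635.

0.2635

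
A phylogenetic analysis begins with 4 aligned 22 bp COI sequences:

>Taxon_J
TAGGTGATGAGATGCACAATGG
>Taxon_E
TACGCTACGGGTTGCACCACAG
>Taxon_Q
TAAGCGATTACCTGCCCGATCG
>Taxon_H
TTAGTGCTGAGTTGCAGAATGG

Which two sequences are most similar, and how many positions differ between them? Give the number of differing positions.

5

Pairwise Hamming distances:
  Taxon_J vs Taxon_E: 9
  Taxon_J vs Taxon_Q: 8
  Taxon_J vs Taxon_H: 5
  Taxon_E vs Taxon_Q: 11
  Taxon_E vs Taxon_H: 11
  Taxon_Q vs Taxon_H: 10
The smallest is 5, between Taxon_J and Taxon_H.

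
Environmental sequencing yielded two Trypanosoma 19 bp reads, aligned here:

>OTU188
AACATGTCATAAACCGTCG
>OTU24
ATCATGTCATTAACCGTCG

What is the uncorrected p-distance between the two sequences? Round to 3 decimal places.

Mismatches occur at site 2 (A↔T), site 11 (A↔T).
There are 2 differences over 19 sites, so p = 2/19 = 0.105.

0.105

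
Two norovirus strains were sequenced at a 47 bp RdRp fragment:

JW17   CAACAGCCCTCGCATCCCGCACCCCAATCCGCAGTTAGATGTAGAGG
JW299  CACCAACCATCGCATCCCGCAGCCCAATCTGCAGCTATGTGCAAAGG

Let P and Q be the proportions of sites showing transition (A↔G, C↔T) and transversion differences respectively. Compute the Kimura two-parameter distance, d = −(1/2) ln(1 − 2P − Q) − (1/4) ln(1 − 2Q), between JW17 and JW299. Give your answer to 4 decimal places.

Mismatches occur at site 3 (A→C, transversion), site 6 (G→A, transition), site 9 (C→A, transversion), site 22 (C→G, transversion), site 30 (C→T, transition), site 35 (T→C, transition), site 38 (G→T, transversion), site 39 (A→G, transition), site 42 (T→C, transition), site 44 (G→A, transition).
Of the 10 differences, 6 transitions and 4 transversions over 47 sites: P = 6/47 = 0.127660, Q = 4/47 = 0.085106.
d = −0.5·ln(0.659574) − 0.25·ln(0.829788) = −0.5·(-0.416161) − 0.25·(-0.186585) = 0.2547.

0.2547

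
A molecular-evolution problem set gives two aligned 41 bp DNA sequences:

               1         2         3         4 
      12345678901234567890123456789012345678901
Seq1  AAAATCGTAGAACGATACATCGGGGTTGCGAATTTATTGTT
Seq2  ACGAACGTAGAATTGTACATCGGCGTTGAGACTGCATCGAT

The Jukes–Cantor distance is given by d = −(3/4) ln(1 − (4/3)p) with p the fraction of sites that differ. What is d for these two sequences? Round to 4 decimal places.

Differing sites — 2:A/C; 3:A/G; 5:T/A; 13:C/T; 14:G/T; 15:A/G; 24:G/C; 29:C/A; 32:A/C; 34:T/G; 35:T/C; 38:T/C; 40:T/A.
p = 13/41 = 0.317073.
d = −0.75 · ln(1 − (4/3)·0.317073) = −0.75 · ln(0.577236) = −0.75 · (-0.549504) = 0.4121.

0.4121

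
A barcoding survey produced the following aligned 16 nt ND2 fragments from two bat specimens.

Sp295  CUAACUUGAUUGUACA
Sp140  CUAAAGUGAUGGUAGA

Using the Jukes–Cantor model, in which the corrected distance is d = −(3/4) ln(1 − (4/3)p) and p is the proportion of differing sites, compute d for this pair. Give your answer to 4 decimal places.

0.3041

Mismatches occur at site 5 (C/A), site 6 (U/G), site 11 (U/G), site 15 (C/G).
p = 4/16 = 0.250000.
d = −0.75 · ln(1 − (4/3)·0.250000) = −0.75 · ln(0.666667) = −0.75 · (-0.405465) = 0.3041.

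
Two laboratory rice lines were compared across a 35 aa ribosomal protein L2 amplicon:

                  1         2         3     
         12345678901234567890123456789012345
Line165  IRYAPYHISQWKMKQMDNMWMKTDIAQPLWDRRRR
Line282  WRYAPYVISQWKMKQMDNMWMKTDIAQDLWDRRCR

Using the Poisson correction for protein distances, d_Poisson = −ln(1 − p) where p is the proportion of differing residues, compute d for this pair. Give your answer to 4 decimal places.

Mismatches occur at site 1 (I→W), site 7 (H→V), site 28 (P→D), site 34 (R→C).
p = 4/35 = 0.114286.
d = −ln(1 − 0.114286) = −ln(0.885714) = 0.1214.

0.1214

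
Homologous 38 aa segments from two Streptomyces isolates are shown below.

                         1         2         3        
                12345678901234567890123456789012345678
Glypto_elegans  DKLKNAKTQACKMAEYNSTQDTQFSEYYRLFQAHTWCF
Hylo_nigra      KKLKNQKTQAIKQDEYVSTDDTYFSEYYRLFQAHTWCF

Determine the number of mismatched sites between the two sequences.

Differing sites — 1:D/K; 6:A/Q; 11:C/I; 13:M/Q; 14:A/D; 17:N/V; 20:Q/D; 23:Q/Y.
That gives 8 mismatches out of 38 aligned sites, so the Hamming distance is 8.

8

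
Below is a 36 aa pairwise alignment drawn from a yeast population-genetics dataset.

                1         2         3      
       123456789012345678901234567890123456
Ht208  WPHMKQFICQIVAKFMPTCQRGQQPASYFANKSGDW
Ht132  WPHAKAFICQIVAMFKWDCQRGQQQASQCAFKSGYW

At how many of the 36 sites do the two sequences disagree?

The sequences differ at positions 4 (M/A), 6 (Q/A), 14 (K/M), 16 (M/K), 17 (P/W), 18 (T/D), 25 (P/Q), 28 (Y/Q), 29 (F/C), 31 (N/F), 35 (D/Y).
That gives 11 mismatches out of 36 aligned sites, so the Hamming distance is 11.

11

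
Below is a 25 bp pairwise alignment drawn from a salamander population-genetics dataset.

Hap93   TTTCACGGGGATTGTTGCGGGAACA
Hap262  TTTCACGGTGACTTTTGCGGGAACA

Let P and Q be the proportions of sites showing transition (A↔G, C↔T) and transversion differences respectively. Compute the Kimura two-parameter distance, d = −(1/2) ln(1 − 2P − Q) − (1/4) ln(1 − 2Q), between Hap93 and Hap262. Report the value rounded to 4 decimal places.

0.1308

The sequences differ at positions 9 (G/T, transversion), 12 (T/C, transition), 14 (G/T, transversion).
Of the 3 differences, 1 transition and 2 transversions over 25 sites: P = 1/25 = 0.040000, Q = 2/25 = 0.080000.
d = −0.5·ln(0.840000) − 0.25·ln(0.840000) = −0.5·(-0.174353) − 0.25·(-0.174353) = 0.1308.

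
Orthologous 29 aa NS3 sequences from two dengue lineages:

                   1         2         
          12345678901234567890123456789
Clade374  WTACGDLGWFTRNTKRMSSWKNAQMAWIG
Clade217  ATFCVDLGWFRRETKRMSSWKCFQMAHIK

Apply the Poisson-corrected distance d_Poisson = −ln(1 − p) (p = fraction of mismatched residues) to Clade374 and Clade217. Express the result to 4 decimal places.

The sequences differ at positions 1 (W/A), 3 (A/F), 5 (G/V), 11 (T/R), 13 (N/E), 22 (N/C), 23 (A/F), 27 (W/H), 29 (G/K).
p = 9/29 = 0.310345.
d = −ln(1 − 0.310345) = −ln(0.689655) = 0.3716.

0.3716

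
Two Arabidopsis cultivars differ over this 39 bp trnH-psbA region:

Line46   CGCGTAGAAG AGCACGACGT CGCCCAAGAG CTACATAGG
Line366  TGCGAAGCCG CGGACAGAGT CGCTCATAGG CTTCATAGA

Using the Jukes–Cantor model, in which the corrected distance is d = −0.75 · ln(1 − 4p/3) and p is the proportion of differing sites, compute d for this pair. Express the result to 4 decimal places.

Mismatches occur at site 1 (C→T), site 5 (T→A), site 8 (A→C), site 9 (A→C), site 11 (A→C), site 13 (C→G), site 16 (G→A), site 17 (A→G), site 18 (C→A), site 24 (C→T), site 27 (A→T), site 28 (G→A), site 29 (A→G), site 33 (A→T), site 39 (G→A).
p = 15/39 = 0.384615.
d = −0.75 · ln(1 − (4/3)·0.384615) = −0.75 · ln(0.487180) = −0.75 · (-0.719122) = 0.5393.

0.5393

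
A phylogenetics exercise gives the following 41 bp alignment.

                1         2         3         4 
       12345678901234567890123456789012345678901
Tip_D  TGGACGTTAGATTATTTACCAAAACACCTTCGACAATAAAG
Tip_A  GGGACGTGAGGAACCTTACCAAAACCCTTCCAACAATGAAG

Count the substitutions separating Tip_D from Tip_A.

Mismatches occur at site 1 (T/G), site 8 (T/G), site 11 (A/G), site 12 (T/A), site 13 (T/A), site 14 (A/C), site 15 (T/C), site 26 (A/C), site 28 (C/T), site 30 (T/C), site 32 (G/A), site 38 (A/G).
That gives 12 mismatches out of 41 aligned sites, so the Hamming distance is 12.

12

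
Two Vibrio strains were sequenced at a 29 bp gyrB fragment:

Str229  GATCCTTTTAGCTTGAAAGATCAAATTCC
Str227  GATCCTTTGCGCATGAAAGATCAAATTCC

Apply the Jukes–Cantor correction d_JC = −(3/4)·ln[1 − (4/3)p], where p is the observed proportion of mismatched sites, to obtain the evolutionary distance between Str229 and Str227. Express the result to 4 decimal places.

0.1113

Differing sites — 9:T/G; 10:A/C; 13:T/A.
p = 3/29 = 0.103448.
d = −0.75 · ln(1 − (4/3)·0.103448) = −0.75 · ln(0.862069) = −0.75 · (-0.148420) = 0.1113.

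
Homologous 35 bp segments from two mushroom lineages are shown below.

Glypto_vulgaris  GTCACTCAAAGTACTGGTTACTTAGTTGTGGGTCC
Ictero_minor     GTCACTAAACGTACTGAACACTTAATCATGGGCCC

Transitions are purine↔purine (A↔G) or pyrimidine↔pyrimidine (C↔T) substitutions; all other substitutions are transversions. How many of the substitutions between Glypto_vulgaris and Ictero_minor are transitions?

6

The sequences differ at positions 7 (C/A, transversion), 10 (A/C, transversion), 17 (G/A, transition), 18 (T/A, transversion), 19 (T/C, transition), 25 (G/A, transition), 27 (T/C, transition), 28 (G/A, transition), 33 (T/C, transition).
Of the 9 differences, 6 transitions and 3 transversions, so the answer is 6.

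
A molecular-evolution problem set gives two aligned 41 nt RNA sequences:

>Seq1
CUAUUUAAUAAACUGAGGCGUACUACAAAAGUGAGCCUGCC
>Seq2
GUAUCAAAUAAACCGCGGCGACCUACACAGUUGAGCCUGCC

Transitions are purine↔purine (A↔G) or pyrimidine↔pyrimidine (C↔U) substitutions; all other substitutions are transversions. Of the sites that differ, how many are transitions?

3

Mismatches occur at site 1 (C→G, transversion), site 5 (U→C, transition), site 6 (U→A, transversion), site 14 (U→C, transition), site 16 (A→C, transversion), site 21 (U→A, transversion), site 22 (A→C, transversion), site 28 (A→C, transversion), site 30 (A→G, transition), site 31 (G→U, transversion).
Of the 10 differences, 3 transitions and 7 transversions, so the answer is 3.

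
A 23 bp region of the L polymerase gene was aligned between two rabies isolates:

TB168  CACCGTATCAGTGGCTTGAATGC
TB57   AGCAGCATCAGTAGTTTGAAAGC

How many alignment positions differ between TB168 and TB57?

Differing sites — 1:C/A; 2:A/G; 4:C/A; 6:T/C; 13:G/A; 15:C/T; 21:T/A.
That gives 7 mismatches out of 23 aligned sites, so the Hamming distance is 7.

7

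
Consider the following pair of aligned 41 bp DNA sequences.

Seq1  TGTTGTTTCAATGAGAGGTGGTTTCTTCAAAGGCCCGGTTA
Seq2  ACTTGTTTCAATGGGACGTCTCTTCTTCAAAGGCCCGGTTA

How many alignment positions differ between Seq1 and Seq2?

The sequences differ at positions 1 (T/A), 2 (G/C), 14 (A/G), 17 (G/C), 20 (G/C), 21 (G/T), 22 (T/C).
That gives 7 mismatches out of 41 aligned sites, so the Hamming distance is 7.

7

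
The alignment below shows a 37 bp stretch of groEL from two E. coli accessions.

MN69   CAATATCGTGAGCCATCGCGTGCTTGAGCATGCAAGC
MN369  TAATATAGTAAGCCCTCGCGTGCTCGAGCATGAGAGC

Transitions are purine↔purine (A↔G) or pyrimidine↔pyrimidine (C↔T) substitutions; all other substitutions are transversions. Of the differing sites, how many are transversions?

3

Mismatches occur at site 1 (C/T, transition), site 7 (C/A, transversion), site 10 (G/A, transition), site 15 (A/C, transversion), site 25 (T/C, transition), site 33 (C/A, transversion), site 34 (A/G, transition).
Of the 7 differences, 4 transitions and 3 transversions, so the answer is 3.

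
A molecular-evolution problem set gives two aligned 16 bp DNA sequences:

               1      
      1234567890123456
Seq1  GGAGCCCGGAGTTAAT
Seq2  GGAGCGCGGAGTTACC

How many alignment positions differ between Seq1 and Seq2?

Mismatches occur at site 6 (C→G), site 15 (A→C), site 16 (T→C).
That gives 3 mismatches out of 16 aligned sites, so the Hamming distance is 3.

3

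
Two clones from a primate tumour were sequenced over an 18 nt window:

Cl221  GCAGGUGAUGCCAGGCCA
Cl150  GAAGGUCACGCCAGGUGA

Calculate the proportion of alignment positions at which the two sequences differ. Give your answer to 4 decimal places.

0.2778

The sequences differ at positions 2 (C/A), 7 (G/C), 9 (U/C), 16 (C/U), 17 (C/G).
There are 5 differences over 18 sites, so p = 5/18 = 0.2778.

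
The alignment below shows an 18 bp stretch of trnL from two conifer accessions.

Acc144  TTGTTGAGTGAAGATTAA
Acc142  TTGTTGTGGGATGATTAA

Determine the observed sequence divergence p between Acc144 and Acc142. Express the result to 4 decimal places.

The sequences differ at positions 7 (A/T), 9 (T/G), 12 (A/T).
There are 3 differences over 18 sites, so p = 3/18 = 0.1667.

0.1667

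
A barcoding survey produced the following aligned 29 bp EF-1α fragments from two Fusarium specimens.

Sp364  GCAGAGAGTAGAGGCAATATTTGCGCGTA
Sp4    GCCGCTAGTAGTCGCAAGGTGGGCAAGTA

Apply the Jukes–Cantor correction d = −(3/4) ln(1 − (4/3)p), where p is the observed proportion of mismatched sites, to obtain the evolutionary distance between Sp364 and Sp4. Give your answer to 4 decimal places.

The sequences differ at positions 3 (A/C), 5 (A/C), 6 (G/T), 12 (A/T), 13 (G/C), 18 (T/G), 19 (A/G), 21 (T/G), 22 (T/G), 25 (G/A), 26 (C/A).
p = 11/29 = 0.379310.
d = −0.75 · ln(1 − (4/3)·0.379310) = −0.75 · ln(0.494253) = −0.75 · (-0.704708) = 0.5285.

0.5285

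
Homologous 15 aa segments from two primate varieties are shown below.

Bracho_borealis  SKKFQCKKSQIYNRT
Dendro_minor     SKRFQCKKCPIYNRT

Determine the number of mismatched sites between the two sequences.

The sequences differ at positions 3 (K/R), 9 (S/C), 10 (Q/P).
That gives 3 mismatches out of 15 aligned sites, so the Hamming distance is 3.

3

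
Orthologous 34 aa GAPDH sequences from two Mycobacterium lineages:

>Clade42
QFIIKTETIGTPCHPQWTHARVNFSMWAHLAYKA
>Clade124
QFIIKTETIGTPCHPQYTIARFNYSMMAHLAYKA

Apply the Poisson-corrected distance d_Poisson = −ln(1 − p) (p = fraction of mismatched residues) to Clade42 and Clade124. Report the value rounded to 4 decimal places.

The sequences differ at positions 17 (W/Y), 19 (H/I), 22 (V/F), 24 (F/Y), 27 (W/M).
p = 5/34 = 0.147059.
d = −ln(1 − 0.147059) = −ln(0.852941) = 0.1591.

0.1591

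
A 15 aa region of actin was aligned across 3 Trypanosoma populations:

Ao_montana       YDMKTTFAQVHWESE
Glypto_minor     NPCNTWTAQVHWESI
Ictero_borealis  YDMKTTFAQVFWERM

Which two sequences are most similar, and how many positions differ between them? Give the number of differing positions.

3

Pairwise Hamming distances:
  Ao_montana vs Glypto_minor: 7
  Ao_montana vs Ictero_borealis: 3
  Glypto_minor vs Ictero_borealis: 9
The smallest is 3, between Ao_montana and Ictero_borealis.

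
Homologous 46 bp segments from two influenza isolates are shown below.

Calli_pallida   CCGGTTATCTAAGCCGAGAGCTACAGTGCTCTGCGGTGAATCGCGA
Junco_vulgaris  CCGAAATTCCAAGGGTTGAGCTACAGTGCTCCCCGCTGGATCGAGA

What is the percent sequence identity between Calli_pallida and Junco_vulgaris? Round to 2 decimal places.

69.57%

Differing sites — 4:G/A; 5:T/A; 6:T/A; 7:A/T; 10:T/C; 14:C/G; 15:C/G; 16:G/T; 17:A/T; 32:T/C; 33:G/C; 36:G/C; 39:A/G; 44:C/A.
32 of the 46 sites match, so the percent identity is 32/46 × 100 = 69.57%.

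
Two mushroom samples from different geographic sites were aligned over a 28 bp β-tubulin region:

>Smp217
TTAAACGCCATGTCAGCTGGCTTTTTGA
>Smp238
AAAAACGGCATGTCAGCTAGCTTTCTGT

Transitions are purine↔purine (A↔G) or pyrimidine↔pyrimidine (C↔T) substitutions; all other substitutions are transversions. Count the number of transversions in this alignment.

Mismatches occur at site 1 (T→A, transversion), site 2 (T→A, transversion), site 8 (C→G, transversion), site 19 (G→A, transition), site 25 (T→C, transition), site 28 (A→T, transversion).
Of the 6 differences, 2 transitions and 4 transversions, so the answer is 4.

4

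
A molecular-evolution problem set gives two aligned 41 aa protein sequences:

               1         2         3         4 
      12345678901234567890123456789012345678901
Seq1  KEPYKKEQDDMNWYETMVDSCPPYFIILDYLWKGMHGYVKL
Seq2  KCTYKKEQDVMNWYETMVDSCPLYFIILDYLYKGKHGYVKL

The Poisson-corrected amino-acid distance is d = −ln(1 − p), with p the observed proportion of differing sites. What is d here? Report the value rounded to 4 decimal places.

0.1582

Mismatches occur at site 2 (E↔C), site 3 (P↔T), site 10 (D↔V), site 23 (P↔L), site 32 (W↔Y), site 35 (M↔K).
p = 6/41 = 0.146341.
d = −ln(1 − 0.146341) = −ln(0.853659) = 0.1582.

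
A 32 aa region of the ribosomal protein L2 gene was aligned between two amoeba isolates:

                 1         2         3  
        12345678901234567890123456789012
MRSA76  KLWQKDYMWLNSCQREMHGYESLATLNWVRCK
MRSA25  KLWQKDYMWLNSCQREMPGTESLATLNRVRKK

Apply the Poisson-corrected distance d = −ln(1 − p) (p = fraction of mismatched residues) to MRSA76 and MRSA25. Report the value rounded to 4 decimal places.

0.1335

Differing sites — 18:H/P; 20:Y/T; 28:W/R; 31:C/K.
p = 4/32 = 0.125000.
d = −ln(1 − 0.125000) = −ln(0.875000) = 0.1335.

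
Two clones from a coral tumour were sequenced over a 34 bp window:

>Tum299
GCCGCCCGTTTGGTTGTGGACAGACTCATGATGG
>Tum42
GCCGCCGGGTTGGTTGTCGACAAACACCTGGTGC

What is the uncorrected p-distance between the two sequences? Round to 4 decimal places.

Differing sites — 7:C/G; 9:T/G; 18:G/C; 23:G/A; 26:T/A; 28:A/C; 31:A/G; 34:G/C.
There are 8 differences over 34 sites, so p = 8/34 = 0.2353.

0.2353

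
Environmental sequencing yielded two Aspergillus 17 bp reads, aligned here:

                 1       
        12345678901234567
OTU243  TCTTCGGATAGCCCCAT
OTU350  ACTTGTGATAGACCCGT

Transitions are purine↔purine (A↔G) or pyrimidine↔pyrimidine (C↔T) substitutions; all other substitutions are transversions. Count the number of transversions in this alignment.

4

The sequences differ at positions 1 (T/A, transversion), 5 (C/G, transversion), 6 (G/T, transversion), 12 (C/A, transversion), 16 (A/G, transition).
Of the 5 differences, 1 transition and 4 transversions, so the answer is 4.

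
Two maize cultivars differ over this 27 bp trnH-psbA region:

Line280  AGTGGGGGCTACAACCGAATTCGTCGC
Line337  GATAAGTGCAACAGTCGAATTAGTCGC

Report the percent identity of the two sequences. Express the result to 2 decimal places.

Differing sites — 1:A/G; 2:G/A; 4:G/A; 5:G/A; 7:G/T; 10:T/A; 14:A/G; 15:C/T; 22:C/A.
18 of the 27 sites match, so the percent identity is 18/27 × 100 = 66.67%.

66.67%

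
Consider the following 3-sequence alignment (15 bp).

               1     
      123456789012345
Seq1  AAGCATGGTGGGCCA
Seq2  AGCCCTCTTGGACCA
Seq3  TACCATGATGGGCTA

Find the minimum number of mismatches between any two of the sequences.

Pairwise Hamming distances:
  Seq1 vs Seq2: 6
  Seq1 vs Seq3: 4
  Seq2 vs Seq3: 7
The smallest is 4, between Seq1 and Seq3.

4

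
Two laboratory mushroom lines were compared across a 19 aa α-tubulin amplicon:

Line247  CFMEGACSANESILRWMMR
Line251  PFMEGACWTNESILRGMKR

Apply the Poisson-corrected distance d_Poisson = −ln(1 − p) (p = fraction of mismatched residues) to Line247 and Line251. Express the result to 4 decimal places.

The sequences differ at positions 1 (C/P), 8 (S/W), 9 (A/T), 16 (W/G), 18 (M/K).
p = 5/19 = 0.263158.
d = −ln(1 − 0.263158) = −ln(0.736842) = 0.3054.

0.3054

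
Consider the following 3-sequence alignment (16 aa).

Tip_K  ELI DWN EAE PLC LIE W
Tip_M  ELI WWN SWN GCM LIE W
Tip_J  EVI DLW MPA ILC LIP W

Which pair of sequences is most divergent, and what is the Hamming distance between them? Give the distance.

Pairwise Hamming distances:
  Tip_K vs Tip_M: 7
  Tip_K vs Tip_J: 8
  Tip_M vs Tip_J: 11
The largest is 11, between Tip_M and Tip_J.

11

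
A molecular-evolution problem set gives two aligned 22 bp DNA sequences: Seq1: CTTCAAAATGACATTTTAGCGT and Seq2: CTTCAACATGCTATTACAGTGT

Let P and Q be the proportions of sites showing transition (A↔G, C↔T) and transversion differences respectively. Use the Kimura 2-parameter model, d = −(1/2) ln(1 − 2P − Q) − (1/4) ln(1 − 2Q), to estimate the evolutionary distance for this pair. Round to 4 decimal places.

Differing sites — 7:A/C (Tv); 11:A/C (Tv); 12:C/T (Ti); 16:T/A (Tv); 17:T/C (Ti); 20:C/T (Ti).
Of the 6 differences, 3 transitions and 3 transversions over 22 sites: P = 3/22 = 0.136364, Q = 3/22 = 0.136364.
d = −0.5·ln(0.590908) − 0.25·ln(0.727272) = −0.5·(-0.526095) − 0.25·(-0.318455) = 0.3427.

0.3427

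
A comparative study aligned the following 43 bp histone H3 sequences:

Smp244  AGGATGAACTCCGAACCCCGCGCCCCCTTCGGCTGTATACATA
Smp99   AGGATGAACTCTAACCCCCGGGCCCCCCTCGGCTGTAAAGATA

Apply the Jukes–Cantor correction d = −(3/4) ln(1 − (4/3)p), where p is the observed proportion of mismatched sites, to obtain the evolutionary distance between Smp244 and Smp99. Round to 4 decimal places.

0.1835

Differing sites — 12:C/T; 13:G/A; 15:A/C; 21:C/G; 28:T/C; 38:T/A; 40:C/G.
p = 7/43 = 0.162791.
d = −0.75 · ln(1 − (4/3)·0.162791) = −0.75 · ln(0.782945) = −0.75 · (-0.244693) = 0.1835.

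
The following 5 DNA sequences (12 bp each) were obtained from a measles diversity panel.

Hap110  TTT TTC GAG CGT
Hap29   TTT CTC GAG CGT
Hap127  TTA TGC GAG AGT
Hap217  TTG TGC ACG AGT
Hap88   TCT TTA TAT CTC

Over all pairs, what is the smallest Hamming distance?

Pairwise Hamming distances:
  Hap110 vs Hap29: 1
  Hap110 vs Hap127: 3
  Hap110 vs Hap217: 5
  Hap110 vs Hap88: 6
  Hap29 vs Hap127: 4
  Hap29 vs Hap217: 6
  Hap29 vs Hap88: 7
  Hap127 vs Hap217: 3
  Hap127 vs Hap88: 9
  Hap217 vs Hap88: 10
The smallest is 1, between Hap110 and Hap29.

1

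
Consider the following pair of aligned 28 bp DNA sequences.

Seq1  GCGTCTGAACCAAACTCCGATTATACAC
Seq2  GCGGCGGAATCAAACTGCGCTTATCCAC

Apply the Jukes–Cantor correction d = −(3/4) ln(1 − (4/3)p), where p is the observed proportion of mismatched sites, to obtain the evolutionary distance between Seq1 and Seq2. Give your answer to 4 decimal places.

0.2524

Differing sites — 4:T/G; 6:T/G; 10:C/T; 17:C/G; 20:A/C; 25:A/C.
p = 6/28 = 0.214286.
d = −0.75 · ln(1 − (4/3)·0.214286) = −0.75 · ln(0.714285) = −0.75 · (-0.336473) = 0.2524.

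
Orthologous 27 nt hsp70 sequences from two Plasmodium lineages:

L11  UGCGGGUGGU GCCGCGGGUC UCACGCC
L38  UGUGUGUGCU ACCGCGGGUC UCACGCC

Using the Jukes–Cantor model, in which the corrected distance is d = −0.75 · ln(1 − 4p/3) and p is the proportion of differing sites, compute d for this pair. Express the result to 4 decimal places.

The sequences differ at positions 3 (C/U), 5 (G/U), 9 (G/C), 11 (G/A).
p = 4/27 = 0.148148.
d = −0.75 · ln(1 − (4/3)·0.148148) = −0.75 · ln(0.802469) = −0.75 · (-0.220062) = 0.1650.

0.1650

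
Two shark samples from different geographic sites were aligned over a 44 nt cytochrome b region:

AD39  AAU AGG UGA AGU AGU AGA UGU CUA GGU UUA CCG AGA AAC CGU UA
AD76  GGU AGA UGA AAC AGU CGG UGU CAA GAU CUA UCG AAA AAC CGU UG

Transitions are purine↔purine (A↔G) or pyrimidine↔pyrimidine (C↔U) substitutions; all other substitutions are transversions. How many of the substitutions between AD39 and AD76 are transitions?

The sequences differ at positions 1 (A/G, transition), 2 (A/G, transition), 6 (G/A, transition), 11 (G/A, transition), 12 (U/C, transition), 16 (A/C, transversion), 18 (A/G, transition), 23 (U/A, transversion), 26 (G/A, transition), 28 (U/C, transition), 31 (C/U, transition), 35 (G/A, transition), 44 (A/G, transition).
Of the 13 differences, 11 transitions and 2 transversions, so the answer is 11.

11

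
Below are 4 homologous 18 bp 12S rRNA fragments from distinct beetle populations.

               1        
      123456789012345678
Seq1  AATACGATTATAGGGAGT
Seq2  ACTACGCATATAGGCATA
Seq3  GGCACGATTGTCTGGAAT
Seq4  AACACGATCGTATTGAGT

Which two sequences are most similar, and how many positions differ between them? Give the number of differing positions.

5

Pairwise Hamming distances:
  Seq1 vs Seq2: 6
  Seq1 vs Seq3: 7
  Seq1 vs Seq4: 5
  Seq2 vs Seq3: 11
  Seq2 vs Seq4: 11
  Seq3 vs Seq4: 6
The smallest is 5, between Seq1 and Seq4.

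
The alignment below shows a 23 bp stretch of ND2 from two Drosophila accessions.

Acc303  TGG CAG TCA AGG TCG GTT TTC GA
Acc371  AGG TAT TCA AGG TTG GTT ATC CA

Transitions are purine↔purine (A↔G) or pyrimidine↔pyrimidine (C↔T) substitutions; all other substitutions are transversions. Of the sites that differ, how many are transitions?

2

Mismatches occur at site 1 (T↔A, transversion), site 4 (C↔T, transition), site 6 (G↔T, transversion), site 14 (C↔T, transition), site 19 (T↔A, transversion), site 22 (G↔C, transversion).
Of the 6 differences, 2 transitions and 4 transversions, so the answer is 2.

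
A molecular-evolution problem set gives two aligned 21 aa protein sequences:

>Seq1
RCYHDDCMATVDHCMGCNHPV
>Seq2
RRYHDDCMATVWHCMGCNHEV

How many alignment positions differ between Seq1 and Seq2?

3

The sequences differ at positions 2 (C/R), 12 (D/W), 20 (P/E).
That gives 3 mismatches out of 21 aligned sites, so the Hamming distance is 3.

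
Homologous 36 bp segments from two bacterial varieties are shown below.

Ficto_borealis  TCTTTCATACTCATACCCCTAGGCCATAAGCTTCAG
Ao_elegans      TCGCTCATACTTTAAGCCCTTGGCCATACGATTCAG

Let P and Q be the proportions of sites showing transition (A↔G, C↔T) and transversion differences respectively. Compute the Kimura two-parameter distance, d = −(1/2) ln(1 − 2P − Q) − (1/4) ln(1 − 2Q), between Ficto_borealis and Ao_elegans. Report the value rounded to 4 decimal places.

The sequences differ at positions 3 (T/G, transversion), 4 (T/C, transition), 12 (C/T, transition), 13 (A/T, transversion), 14 (T/A, transversion), 16 (C/G, transversion), 21 (A/T, transversion), 29 (A/C, transversion), 31 (C/A, transversion).
Of the 9 differences, 2 transitions and 7 transversions over 36 sites: P = 2/36 = 0.055556, Q = 7/36 = 0.194444.
d = −0.5·ln(0.694444) − 0.25·ln(0.611112) = −0.5·(-0.364644) − 0.25·(-0.492475) = 0.3054.

0.3054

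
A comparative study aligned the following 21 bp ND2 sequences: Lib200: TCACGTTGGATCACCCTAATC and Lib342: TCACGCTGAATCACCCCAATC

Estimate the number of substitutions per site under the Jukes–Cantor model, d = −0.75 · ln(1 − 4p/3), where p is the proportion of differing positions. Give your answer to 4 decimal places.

The sequences differ at positions 6 (T/C), 9 (G/A), 17 (T/C).
p = 3/21 = 0.142857.
d = −0.75 · ln(1 − (4/3)·0.142857) = −0.75 · ln(0.809524) = −0.75 · (-0.211309) = 0.1585.

0.1585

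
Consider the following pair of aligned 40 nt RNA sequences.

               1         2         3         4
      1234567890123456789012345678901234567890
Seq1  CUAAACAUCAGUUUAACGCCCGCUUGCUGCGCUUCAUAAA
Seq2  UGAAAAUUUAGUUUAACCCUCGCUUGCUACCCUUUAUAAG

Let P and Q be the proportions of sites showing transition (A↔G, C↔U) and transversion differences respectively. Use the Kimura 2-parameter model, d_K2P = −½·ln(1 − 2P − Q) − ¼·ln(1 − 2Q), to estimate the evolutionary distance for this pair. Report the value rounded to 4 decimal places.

Differing sites — 1:C/U (Ti); 2:U/G (Tv); 6:C/A (Tv); 7:A/U (Tv); 9:C/U (Ti); 18:G/C (Tv); 20:C/U (Ti); 29:G/A (Ti); 31:G/C (Tv); 35:C/U (Ti); 40:A/G (Ti).
Of the 11 differences, 6 transitions and 5 transversions over 40 sites: P = 6/40 = 0.150000, Q = 5/40 = 0.125000.
d = −0.5·ln(0.575000) − 0.25·ln(0.750000) = −0.5·(-0.553385) − 0.25·(-0.287682) = 0.3486.

0.3486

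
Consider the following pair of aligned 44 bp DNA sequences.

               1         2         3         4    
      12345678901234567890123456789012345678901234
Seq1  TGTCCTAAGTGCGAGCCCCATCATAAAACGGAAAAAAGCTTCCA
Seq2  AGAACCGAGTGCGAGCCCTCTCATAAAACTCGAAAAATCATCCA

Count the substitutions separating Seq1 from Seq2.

12

Differing sites — 1:T/A; 3:T/A; 4:C/A; 6:T/C; 7:A/G; 19:C/T; 20:A/C; 30:G/T; 31:G/C; 32:A/G; 38:G/T; 40:T/A.
That gives 12 mismatches out of 44 aligned sites, so the Hamming distance is 12.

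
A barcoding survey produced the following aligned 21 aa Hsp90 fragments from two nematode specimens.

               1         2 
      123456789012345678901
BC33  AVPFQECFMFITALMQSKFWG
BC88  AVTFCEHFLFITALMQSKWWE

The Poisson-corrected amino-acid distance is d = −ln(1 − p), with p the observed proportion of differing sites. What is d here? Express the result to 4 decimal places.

Mismatches occur at site 3 (P↔T), site 5 (Q↔C), site 7 (C↔H), site 9 (M↔L), site 19 (F↔W), site 21 (G↔E).
p = 6/21 = 0.285714.
d = −ln(1 − 0.285714) = −ln(0.714286) = 0.3365.

0.3365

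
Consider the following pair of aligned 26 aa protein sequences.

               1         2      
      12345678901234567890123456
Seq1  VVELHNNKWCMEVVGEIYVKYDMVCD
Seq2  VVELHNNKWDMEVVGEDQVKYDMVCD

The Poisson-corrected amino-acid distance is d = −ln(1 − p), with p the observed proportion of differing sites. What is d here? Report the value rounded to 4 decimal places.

The sequences differ at positions 10 (C/D), 17 (I/D), 18 (Y/Q).
p = 3/26 = 0.115385.
d = −ln(1 − 0.115385) = −ln(0.884615) = 0.1226.

0.1226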